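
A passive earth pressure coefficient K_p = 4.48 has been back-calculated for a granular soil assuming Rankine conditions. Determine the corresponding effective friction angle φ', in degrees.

39.4°

K_p = (1+sin φ)/(1−sin φ) ⇒ sin φ = (K_p − 1)/(K_p + 1) = 0.6350.
φ = arcsin(0.6350) = 39.42°.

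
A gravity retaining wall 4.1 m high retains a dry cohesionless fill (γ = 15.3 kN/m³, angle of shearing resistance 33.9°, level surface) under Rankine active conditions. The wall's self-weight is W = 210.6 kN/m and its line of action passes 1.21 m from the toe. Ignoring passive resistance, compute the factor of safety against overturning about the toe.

5.11

K_a = tan²(45° − 33.9°/2) = 0.2839.
P_a = ½K_aγH² = 0.5×0.2839×15.3×4.1² = 36.51 kN/m, acting at H/3 = 1.367 m above the base.
Overturning moment M_o = P_a × H/3 = 36.51 × 1.367 = 49.90.
Resisting moment M_r = W × 1.21 = 210.6 × 1.21 = 254.8.
FS_overturning = M_r/M_o = 254.8/49.90 = 5.107.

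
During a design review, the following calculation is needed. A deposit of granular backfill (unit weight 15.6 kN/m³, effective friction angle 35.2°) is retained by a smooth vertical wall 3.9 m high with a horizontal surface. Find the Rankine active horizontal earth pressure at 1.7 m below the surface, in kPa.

K_a = (1 − sin φ)/(1 + sin φ) = 0.2687.
σ_h = K_a γ z = 0.2687 × 15.6 × 1.7 = 7.126 kPa.

7.13 kPa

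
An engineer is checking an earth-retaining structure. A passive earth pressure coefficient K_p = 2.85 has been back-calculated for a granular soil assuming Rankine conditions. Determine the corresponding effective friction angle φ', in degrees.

K_p = (1+sin φ)/(1−sin φ) ⇒ sin φ = (K_p − 1)/(K_p + 1) = 0.4805.
φ = arcsin(0.4805) = 28.72°.

28.7°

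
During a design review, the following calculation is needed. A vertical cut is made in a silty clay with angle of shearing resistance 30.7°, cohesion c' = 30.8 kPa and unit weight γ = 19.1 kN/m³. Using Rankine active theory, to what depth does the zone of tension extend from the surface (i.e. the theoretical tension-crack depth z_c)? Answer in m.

K_a = tan²(45° − 30.7°/2) = 0.3240; √K_a = 0.5692.
The active pressure is zero where K_a γ z = 2c√K_a, so z_c = 2c/(γ√K_a) = 2×30.8/(19.1×0.5692) = 5.666 m.

5.67 m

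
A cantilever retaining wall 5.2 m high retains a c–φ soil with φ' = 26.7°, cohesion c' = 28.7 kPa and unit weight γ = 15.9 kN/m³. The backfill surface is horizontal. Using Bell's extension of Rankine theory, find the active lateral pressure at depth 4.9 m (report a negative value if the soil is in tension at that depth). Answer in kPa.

K_a = (1 − sin φ)/(1 + sin φ) = 0.3800.
σ_a = K_a γ z − 2c√K_a = 0.3800×15.9×4.9 − 2×28.7×0.6164 = -5.779 kPa.

-5.78 kPa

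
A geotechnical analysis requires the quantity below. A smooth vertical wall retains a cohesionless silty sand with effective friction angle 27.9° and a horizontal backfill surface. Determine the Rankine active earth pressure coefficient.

0.362

K_a = tan²(45° − φ/2) = tan²(31.05°) = 0.3625.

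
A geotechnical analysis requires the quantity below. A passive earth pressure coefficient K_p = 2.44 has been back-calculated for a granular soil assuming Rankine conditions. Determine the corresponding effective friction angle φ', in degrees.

24.7°

K_p = (1+sin φ)/(1−sin φ) ⇒ sin φ = (K_p − 1)/(K_p + 1) = 0.4186.
φ = arcsin(0.4186) = 24.75°.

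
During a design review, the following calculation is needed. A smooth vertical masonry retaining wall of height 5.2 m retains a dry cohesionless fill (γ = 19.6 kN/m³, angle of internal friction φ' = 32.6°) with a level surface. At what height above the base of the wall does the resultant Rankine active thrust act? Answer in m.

K_a = 0.2997.
The pressure distribution is triangular, so the resultant acts at H/3 above the base = 5.2/3 = 1.733 m.

1.73 m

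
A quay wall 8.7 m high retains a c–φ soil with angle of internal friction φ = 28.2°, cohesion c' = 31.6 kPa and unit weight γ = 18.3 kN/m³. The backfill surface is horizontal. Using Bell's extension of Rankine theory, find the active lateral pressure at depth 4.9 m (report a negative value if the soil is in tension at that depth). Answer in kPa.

K_a = (1 − sin φ)/(1 + sin φ) = 0.3582.
σ_a = K_a γ z − 2c√K_a = 0.3582×18.3×4.9 − 2×31.6×0.5985 = -5.706 kPa.

-5.71 kPa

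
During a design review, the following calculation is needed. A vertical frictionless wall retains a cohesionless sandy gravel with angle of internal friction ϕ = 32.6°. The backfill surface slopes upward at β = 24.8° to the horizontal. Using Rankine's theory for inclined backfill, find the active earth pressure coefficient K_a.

K_a = cos β · (cos β − √(cos²β − cos²φ)) / (cos β + √(cos²β − cos²φ)).
cos β = 0.9078, cos φ = 0.8425, √(cos²β − cos²φ) = 0.3381.
K_a = 0.9078 × (0.9078 − 0.3381)/(0.9078 + 0.3381) = 0.4150.

0.415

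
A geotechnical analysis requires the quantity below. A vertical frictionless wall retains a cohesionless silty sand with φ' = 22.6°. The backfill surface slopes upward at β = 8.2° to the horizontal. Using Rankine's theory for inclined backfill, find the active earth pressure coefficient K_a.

K_a = cos β · (cos β − √(cos²β − cos²φ)) / (cos β + √(cos²β − cos²φ)).
cos β = 0.9898, cos φ = 0.9232, √(cos²β − cos²φ) = 0.3568.
K_a = 0.9898 × (0.9898 − 0.3568)/(0.9898 + 0.3568) = 0.4652.

0.465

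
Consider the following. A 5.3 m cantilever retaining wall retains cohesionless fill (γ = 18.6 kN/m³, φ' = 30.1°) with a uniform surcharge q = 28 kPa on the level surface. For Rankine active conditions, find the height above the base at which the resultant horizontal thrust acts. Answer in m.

2.09 m

K_a = 0.3320.
Triangular part P₁ = ½K_aγH² = 86.73 at H/3 = 1.767 m; rectangular part P₂ = K_a q H = 49.27 at H/2 = 2.650 m.
ȳ = (P₁·1.767 + P₂·2.650)/(P₁+P₂) = 2.087 m.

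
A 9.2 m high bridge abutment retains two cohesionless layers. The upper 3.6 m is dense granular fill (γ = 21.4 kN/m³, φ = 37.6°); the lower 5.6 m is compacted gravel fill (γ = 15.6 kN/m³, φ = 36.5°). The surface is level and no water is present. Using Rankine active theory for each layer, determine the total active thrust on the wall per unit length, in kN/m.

K_a1 = tan²(45°−37.6°/2) = 0.2421; K_a2 = tan²(45°−36.5°/2) = 0.2541.
Layer 1: σ at base = K_a1 γ₁ h₁ = 18.65 kPa; P₁ = ½×18.65×3.6 = 33.58.
Layer 2: σ_v at top = γ₁h₁ = 77.04; σ_h top = K_a2×77.04 = 19.57; σ_h base = K_a2×(77.04+15.6×5.6) = 41.77.
P₂ = ½(19.57+41.77)×5.6 = 171.8. Total P_a = 33.58+171.8 = 205.3 kN/m.

205 kN/m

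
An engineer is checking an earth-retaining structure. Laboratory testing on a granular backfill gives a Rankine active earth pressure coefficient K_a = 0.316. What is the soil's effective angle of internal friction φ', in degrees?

31.3°

K_a = tan²(45° − φ/2) ⇒ 45° − φ/2 = arctan(√0.316) = 29.34°.
φ = 2(45° − 29.34°) = 31.32°.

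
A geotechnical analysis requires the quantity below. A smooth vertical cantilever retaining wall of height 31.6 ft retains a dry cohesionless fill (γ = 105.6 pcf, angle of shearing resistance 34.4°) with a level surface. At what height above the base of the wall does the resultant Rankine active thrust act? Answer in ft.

10.5 ft

K_a = 0.2780.
The pressure distribution is triangular, so the resultant acts at H/3 above the base = 31.6/3 = 10.53 ft.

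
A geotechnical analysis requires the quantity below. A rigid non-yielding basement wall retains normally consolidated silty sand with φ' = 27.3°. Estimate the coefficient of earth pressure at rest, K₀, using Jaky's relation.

0.541

K₀ = 1 − sin φ' = 1 − sin 27.3° = 0.5414.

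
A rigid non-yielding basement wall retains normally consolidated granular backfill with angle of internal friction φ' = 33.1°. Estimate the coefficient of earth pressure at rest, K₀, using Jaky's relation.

0.454

K₀ = 1 − sin φ' = 1 − sin 33.1° = 0.4539.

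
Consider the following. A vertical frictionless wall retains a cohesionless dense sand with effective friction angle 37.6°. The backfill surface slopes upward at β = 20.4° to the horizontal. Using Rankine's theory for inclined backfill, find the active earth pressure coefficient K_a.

0.285

K_a = cos β · (cos β − √(cos²β − cos²φ)) / (cos β + √(cos²β − cos²φ)).
cos β = 0.9373, cos φ = 0.7923, √(cos²β − cos²φ) = 0.5008.
K_a = 0.9373 × (0.9373 − 0.5008)/(0.9373 + 0.5008) = 0.2845.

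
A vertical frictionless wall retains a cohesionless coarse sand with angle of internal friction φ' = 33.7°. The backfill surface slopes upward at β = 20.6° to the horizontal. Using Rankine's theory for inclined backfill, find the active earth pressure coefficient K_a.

K_a = cos β · (cos β − √(cos²β − cos²φ)) / (cos β + √(cos²β − cos²φ)).
cos β = 0.9361, cos φ = 0.8320, √(cos²β − cos²φ) = 0.4290.
K_a = 0.9361 × (0.9361 − 0.4290)/(0.9361 + 0.4290) = 0.3477.

0.348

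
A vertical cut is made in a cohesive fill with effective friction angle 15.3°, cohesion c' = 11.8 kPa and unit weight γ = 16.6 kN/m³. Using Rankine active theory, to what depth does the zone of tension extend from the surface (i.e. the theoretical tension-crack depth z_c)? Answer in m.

K_a = tan²(45° − 15.3°/2) = 0.5824; √K_a = 0.7632.
The active pressure is zero where K_a γ z = 2c√K_a, so z_c = 2c/(γ√K_a) = 2×11.8/(16.6×0.7632) = 1.863 m.

1.86 m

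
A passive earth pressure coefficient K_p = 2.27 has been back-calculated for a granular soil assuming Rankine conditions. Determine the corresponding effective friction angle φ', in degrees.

K_p = (1+sin φ)/(1−sin φ) ⇒ sin φ = (K_p − 1)/(K_p + 1) = 0.3884.
φ = arcsin(0.3884) = 22.85°.

22.9°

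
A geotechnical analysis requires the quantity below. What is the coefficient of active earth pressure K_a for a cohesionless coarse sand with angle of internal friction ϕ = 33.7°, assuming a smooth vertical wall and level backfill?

K_a = tan²(45° − φ/2) = tan²(28.15°) = 0.2863.

0.286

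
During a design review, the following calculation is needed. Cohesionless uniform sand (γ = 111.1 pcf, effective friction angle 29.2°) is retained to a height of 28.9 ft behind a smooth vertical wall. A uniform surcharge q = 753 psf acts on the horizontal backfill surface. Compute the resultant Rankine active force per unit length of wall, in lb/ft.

23500 lb/ft

K_a = tan²(45° − φ/2) = 0.3442.
Soil triangle: ½ K_a γ H² = 0.5×0.3442×111.1×28.9² = 15970 lb/ft.
Surcharge rectangle: K_a q H = 0.3442×753×28.9 = 7491 lb/ft.
Total = 15970 + 7491 = 23460 lb/ft.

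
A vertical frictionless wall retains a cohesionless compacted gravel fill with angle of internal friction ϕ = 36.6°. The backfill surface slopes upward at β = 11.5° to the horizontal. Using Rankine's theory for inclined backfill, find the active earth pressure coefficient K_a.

K_a = cos β · (cos β − √(cos²β − cos²φ)) / (cos β + √(cos²β − cos²φ)).
cos β = 0.9799, cos φ = 0.8028, √(cos²β − cos²φ) = 0.5619.
K_a = 0.9799 × (0.9799 − 0.5619)/(0.9799 + 0.5619) = 0.2657.

0.266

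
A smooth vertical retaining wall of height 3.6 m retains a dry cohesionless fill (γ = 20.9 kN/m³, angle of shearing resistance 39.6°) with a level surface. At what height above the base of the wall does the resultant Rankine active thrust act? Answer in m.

K_a = 0.2214.
The pressure distribution is triangular, so the resultant acts at H/3 above the base = 3.6/3 = 1.200 m.

1.20 m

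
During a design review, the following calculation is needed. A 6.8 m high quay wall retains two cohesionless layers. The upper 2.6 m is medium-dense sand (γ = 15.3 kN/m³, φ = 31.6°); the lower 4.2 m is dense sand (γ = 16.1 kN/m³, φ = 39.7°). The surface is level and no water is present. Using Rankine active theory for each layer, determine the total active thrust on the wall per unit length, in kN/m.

K_a1 = tan²(45°−31.6°/2) = 0.3123; K_a2 = tan²(45°−39.7°/2) = 0.2204.
Layer 1: σ at base = K_a1 γ₁ h₁ = 12.43 kPa; P₁ = ½×12.43×2.6 = 16.15.
Layer 2: σ_v at top = γ₁h₁ = 39.78; σ_h top = K_a2×39.78 = 8.769; σ_h base = K_a2×(39.78+16.1×4.2) = 23.67.
P₂ = ½(8.769+23.67)×4.2 = 68.13. Total P_a = 16.15+68.13 = 84.28 kN/m.

84.3 kN/m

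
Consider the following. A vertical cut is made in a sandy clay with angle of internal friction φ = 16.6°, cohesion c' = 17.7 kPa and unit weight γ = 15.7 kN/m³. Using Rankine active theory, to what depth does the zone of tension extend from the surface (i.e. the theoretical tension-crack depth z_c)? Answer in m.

K_a = tan²(45° − 16.6°/2) = 0.5556; √K_a = 0.7454.
The active pressure is zero where K_a γ z = 2c√K_a, so z_c = 2c/(γ√K_a) = 2×17.7/(15.7×0.7454) = 3.025 m.

3.03 m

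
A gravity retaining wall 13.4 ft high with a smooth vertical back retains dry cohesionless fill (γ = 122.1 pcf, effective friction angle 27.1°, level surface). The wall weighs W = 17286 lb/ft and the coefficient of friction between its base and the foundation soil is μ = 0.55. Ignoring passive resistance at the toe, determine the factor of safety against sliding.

2.32

K_a = tan²(45° − 27.1°/2) = 0.3741.
P_a = ½K_aγH² = 0.5×0.3741×122.1×13.4² = 4100 lb/ft, acting at H/3 = 4.467 ft above the base.
FS_sliding = μW / P_a = 0.55×17286 / 4100 = 2.319.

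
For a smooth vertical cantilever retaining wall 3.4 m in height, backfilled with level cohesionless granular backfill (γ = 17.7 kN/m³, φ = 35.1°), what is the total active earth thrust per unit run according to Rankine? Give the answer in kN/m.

K_a = tan²(45° − φ/2) = 0.2698.
P_a = ½ K_a γ H² = 0.5 × 0.2698 × 17.7 × 3.4² = 27.61 kN/m.

27.6 kN/m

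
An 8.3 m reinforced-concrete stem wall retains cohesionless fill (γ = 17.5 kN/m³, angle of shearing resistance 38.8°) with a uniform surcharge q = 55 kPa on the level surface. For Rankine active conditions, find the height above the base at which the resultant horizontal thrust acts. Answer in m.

K_a = 0.2296.
Triangular part P₁ = ½K_aγH² = 138.4 at H/3 = 2.767 m; rectangular part P₂ = K_a q H = 104.8 at H/2 = 4.150 m.
ȳ = (P₁·2.767 + P₂·4.150)/(P₁+P₂) = 3.363 m.

3.36 m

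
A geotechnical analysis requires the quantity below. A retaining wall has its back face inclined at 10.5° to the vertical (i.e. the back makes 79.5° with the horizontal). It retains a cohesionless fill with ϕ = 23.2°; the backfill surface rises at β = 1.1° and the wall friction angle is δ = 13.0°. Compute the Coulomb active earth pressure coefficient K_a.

0.480

K_a = sin²(α+φ) / [sin²α · sin(α−δ) · (1 + √{sin(φ+δ)sin(φ−β) / (sin(α−δ)sin(α+β))})²].
With α = 79.5°, φ = 23.2°, δ = 13.0°, β = 1.1°: K_a = 0.4799.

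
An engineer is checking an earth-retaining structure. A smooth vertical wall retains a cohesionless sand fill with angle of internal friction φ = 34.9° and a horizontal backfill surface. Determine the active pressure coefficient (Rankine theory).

K_a = (1 − sin φ)/(1 + sin φ) = (1 − sin 34.9°)/(1 + sin 34.9°) = 0.2721.

0.272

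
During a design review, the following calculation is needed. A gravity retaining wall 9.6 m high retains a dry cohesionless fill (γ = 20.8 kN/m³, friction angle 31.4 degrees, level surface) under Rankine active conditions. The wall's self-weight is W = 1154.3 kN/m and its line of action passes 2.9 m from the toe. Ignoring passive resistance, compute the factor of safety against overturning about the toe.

K_a = tan²(45° − 31.4°/2) = 0.3149.
P_a = ½K_aγH² = 0.5×0.3149×20.8×9.6² = 301.8 kN/m, acting at H/3 = 3.200 m above the base.
Overturning moment M_o = P_a × H/3 = 301.8 × 3.200 = 965.9.
Resisting moment M_r = W × 2.9 = 1154.3 × 2.9 = 3347.
FS_overturning = M_r/M_o = 3347/965.9 = 3.466.

3.47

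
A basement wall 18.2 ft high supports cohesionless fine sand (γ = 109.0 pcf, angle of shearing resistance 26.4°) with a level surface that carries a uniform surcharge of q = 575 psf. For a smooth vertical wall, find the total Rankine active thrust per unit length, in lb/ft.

K_a = tan²(45° − φ/2) = 0.3844.
Soil triangle: ½ K_a γ H² = 0.5×0.3844×109.0×18.2² = 6940 lb/ft.
Surcharge rectangle: K_a q H = 0.3844×575×18.2 = 4023 lb/ft.
Total = 6940 + 4023 = 10960 lb/ft.

11000 lb/ft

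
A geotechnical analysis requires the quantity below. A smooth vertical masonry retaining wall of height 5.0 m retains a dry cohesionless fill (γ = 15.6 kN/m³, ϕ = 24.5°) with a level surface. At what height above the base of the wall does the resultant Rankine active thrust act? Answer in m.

1.67 m

K_a = 0.4137.
The pressure distribution is triangular, so the resultant acts at H/3 above the base = 5.0/3 = 1.667 m.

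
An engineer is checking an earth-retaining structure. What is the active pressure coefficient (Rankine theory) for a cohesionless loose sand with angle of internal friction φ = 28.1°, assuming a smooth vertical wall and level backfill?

K_a = (1 − sin φ)/(1 + sin φ) = (1 − sin 28.1°)/(1 + sin 28.1°) = 0.3596.

0.360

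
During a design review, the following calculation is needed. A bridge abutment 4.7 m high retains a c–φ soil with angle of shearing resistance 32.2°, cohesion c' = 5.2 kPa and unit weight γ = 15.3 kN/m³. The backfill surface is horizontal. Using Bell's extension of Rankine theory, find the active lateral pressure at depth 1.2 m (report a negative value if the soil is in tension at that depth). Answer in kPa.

-0.146 kPa

K_a = (1 − sin φ)/(1 + sin φ) = 0.3047.
σ_a = K_a γ z − 2c√K_a = 0.3047×15.3×1.2 − 2×5.2×0.5520 = -0.1461 kPa.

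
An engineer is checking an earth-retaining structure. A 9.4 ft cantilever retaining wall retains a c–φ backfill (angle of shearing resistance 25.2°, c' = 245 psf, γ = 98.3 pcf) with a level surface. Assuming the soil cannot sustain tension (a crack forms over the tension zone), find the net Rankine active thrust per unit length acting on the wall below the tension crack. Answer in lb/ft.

47.3 lb/ft

K_a = 0.4027; √K_a = 0.6346.
Tension-crack depth z_c = 2c/(γ√K_a) = 2×245/(98.3×0.6346) = 7.855 ft.
σ_a at base = K_a γ H − 2c√K_a = 0.4027×98.3×9.4 − 2×245×0.6346 = 61.18 psf.
P_a = ½ × 61.18 × (H − z_c) = 0.5×61.18×1.545 = 47.27 lb/ft.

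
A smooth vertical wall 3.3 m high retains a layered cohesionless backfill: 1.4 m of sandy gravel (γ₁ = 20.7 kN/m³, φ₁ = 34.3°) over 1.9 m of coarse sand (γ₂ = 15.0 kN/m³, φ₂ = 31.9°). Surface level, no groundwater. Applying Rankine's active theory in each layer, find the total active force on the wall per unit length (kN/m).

K_a1 = tan²(45°−34.3°/2) = 0.2792; K_a2 = tan²(45°−31.9°/2) = 0.3085.
Layer 1: σ at base = K_a1 γ₁ h₁ = 8.090 kPa; P₁ = ½×8.090×1.4 = 5.663.
Layer 2: σ_v at top = γ₁h₁ = 28.98; σ_h top = K_a2×28.98 = 8.941; σ_h base = K_a2×(28.98+15.0×1.9) = 17.73.
P₂ = ½(8.941+17.73)×1.9 = 25.34. Total P_a = 5.663+25.34 = 31.00 kN/m.

31.0 kN/m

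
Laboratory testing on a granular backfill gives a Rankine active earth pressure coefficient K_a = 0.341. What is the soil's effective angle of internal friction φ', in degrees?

29.4°

K_a = tan²(45° − φ/2) ⇒ 45° − φ/2 = arctan(√0.341) = 30.28°.
φ = 2(45° − 30.28°) = 29.43°.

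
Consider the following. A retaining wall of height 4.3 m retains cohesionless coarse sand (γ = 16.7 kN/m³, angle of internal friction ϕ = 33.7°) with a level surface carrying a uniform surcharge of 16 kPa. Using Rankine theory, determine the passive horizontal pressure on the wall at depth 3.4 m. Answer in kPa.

254 kPa

K_p = (1 + sin φ)/(1 − sin φ) = 3.493.
σ_v = γz + q = 16.7 × 3.4 + 16 = 72.78 kPa.
σ_h = K_p σ_v = 3.493 × 72.78 = 254.2 kPa.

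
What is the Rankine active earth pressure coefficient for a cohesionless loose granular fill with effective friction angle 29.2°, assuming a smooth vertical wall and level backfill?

0.344

K_a = (1 − sin φ)/(1 + sin φ) = (1 − sin 29.2°)/(1 + sin 29.2°) = 0.3442.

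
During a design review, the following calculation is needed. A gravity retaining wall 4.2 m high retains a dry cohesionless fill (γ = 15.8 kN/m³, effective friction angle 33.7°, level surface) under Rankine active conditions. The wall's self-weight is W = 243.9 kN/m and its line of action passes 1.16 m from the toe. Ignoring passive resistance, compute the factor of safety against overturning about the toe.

K_a = tan²(45° − 33.7°/2) = 0.2863.
P_a = ½K_aγH² = 0.5×0.2863×15.8×4.2² = 39.90 kN/m, acting at H/3 = 1.400 m above the base.
Overturning moment M_o = P_a × H/3 = 39.90 × 1.400 = 55.86.
Resisting moment M_r = W × 1.16 = 243.9 × 1.16 = 282.9.
FS_overturning = M_r/M_o = 282.9/55.86 = 5.065.

5.07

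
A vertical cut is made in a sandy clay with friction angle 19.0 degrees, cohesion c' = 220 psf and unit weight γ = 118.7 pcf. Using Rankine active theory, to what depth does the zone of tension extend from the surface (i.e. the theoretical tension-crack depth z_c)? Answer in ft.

5.20 ft

K_a = tan²(45° − 19.0°/2) = 0.5088; √K_a = 0.7133.
The active pressure is zero where K_a γ z = 2c√K_a, so z_c = 2c/(γ√K_a) = 2×220/(118.7×0.7133) = 5.197 ft.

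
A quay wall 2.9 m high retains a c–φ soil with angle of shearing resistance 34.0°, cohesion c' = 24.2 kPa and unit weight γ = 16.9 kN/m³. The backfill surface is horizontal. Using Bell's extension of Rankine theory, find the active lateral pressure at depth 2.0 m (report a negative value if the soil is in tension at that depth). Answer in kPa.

K_a = (1 − sin φ)/(1 + sin φ) = 0.2827.
σ_a = K_a γ z − 2c√K_a = 0.2827×16.9×2.0 − 2×24.2×0.5317 = -16.18 kPa.

-16.2 kPa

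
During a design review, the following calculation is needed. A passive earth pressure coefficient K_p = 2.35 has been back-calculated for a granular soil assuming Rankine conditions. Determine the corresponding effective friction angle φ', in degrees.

23.8°

K_p = (1+sin φ)/(1−sin φ) ⇒ sin φ = (K_p − 1)/(K_p + 1) = 0.4030.
φ = arcsin(0.4030) = 23.76°.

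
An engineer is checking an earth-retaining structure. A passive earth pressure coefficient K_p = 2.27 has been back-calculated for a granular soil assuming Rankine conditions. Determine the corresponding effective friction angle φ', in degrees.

K_p = (1+sin φ)/(1−sin φ) ⇒ sin φ = (K_p − 1)/(K_p + 1) = 0.3884.
φ = arcsin(0.3884) = 22.85°.

22.9°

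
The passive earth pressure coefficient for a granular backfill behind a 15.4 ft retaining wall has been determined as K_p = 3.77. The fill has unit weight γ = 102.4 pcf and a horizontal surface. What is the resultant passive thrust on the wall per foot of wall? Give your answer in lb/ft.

45800 lb/ft

P = ½ K_p γ H² = 0.5 × 3.77 × 102.4 × 15.4² = 45780 lb/ft.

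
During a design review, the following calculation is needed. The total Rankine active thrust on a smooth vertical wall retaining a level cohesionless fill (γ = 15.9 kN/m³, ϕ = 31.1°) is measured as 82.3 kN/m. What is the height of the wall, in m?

5.70 m

K_a = 0.3188. P_a = ½ K_a γ H² ⇒ H = √(2P_a/(K_a γ)).
H = √(2×82.3/(0.3188×15.9)) = 5.698 m.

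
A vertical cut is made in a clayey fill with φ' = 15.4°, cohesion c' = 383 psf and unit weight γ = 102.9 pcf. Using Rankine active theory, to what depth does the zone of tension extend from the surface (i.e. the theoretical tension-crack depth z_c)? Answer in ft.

K_a = tan²(45° − 15.4°/2) = 0.5803; √K_a = 0.7618.
The active pressure is zero where K_a γ z = 2c√K_a, so z_c = 2c/(γ√K_a) = 2×383/(102.9×0.7618) = 9.772 ft.

9.77 ft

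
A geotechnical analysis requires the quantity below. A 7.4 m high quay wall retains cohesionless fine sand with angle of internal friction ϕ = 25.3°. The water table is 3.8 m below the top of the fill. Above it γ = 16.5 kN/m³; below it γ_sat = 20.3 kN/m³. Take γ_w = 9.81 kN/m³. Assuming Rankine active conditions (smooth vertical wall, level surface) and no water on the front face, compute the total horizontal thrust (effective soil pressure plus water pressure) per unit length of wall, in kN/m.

K_a = tan²(45° − φ/2) = 0.4012.
γ' = 20.3 − 9.81 = 10.49 kN/m³. Depth below WT = 3.6 m.
σ'_h at WT = K_a γ d_w = 25.15 kPa; at base = 25.15 + K_a γ' × 3.6 = 40.31 kPa.
P₁ (0–3.8 m) = ½×25.15×3.8 = 47.79. P₂ (3.8–7.4 m) = ½(25.15+40.31)×3.6 = 117.8.
P_w = ½ γ_w h₂² = 0.5×9.81×3.6² = 63.57. Total = 47.79+117.8+63.57 = 229.2 kN/m.

229 kN/m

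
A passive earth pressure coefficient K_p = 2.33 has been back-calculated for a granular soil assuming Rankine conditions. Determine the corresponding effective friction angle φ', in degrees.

23.5°

K_p = (1+sin φ)/(1−sin φ) ⇒ sin φ = (K_p − 1)/(K_p + 1) = 0.3994.
φ = arcsin(0.3994) = 23.54°.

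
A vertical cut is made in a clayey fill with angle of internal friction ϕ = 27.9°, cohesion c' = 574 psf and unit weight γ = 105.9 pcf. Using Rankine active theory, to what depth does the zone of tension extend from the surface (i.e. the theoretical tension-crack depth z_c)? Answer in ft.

K_a = tan²(45° − 27.9°/2) = 0.3625; √K_a = 0.6020.
The active pressure is zero where K_a γ z = 2c√K_a, so z_c = 2c/(γ√K_a) = 2×574/(105.9×0.6020) = 18.01 ft.

18.0 ft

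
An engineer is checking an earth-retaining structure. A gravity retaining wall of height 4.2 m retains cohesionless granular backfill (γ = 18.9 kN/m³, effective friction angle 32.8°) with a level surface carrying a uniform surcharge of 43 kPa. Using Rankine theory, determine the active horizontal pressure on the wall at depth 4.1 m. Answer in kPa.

K_a = (1 − sin φ)/(1 + sin φ) = 0.2973.
σ_v = γz + q = 18.9 × 4.1 + 43 = 120.5 kPa.
σ_h = K_a σ_v = 0.2973 × 120.5 = 35.82 kPa.

35.8 kPa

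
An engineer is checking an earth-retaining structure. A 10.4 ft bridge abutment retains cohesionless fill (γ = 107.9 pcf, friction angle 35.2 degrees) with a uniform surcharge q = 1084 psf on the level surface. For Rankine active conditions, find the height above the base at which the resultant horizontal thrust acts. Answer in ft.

4.61 ft

K_a = 0.2687.
Triangular part P₁ = ½K_aγH² = 1568 at H/3 = 3.467 ft; rectangular part P₂ = K_a q H = 3029 at H/2 = 5.200 ft.
ȳ = (P₁·3.467 + P₂·5.200)/(P₁+P₂) = 4.609 ft.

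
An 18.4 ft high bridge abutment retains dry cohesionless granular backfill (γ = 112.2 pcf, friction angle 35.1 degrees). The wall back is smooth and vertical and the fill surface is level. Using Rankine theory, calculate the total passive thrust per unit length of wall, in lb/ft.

K_p = tan²(45° + φ/2) = 3.706.
P_p = ½ K_p γ H² = 0.5 × 3.706 × 112.2 × 18.4² = 70390 lb/ft.

70400 lb/ft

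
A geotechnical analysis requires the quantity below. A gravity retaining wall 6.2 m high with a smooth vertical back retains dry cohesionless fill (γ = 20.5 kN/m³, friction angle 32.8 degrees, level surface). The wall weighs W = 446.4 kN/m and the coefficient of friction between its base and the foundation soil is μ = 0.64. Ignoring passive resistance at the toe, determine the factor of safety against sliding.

K_a = tan²(45° − 32.8°/2) = 0.2973.
P_a = ½K_aγH² = 0.5×0.2973×20.5×6.2² = 117.1 kN/m, acting at H/3 = 2.067 m above the base.
FS_sliding = μW / P_a = 0.64×446.4 / 117.1 = 2.439.

2.44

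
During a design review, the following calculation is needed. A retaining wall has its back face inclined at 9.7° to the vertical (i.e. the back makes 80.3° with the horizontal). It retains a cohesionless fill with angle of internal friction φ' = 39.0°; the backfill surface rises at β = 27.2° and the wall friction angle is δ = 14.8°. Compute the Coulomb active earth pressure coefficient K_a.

0.417

K_a = sin²(α+φ) / [sin²α · sin(α−δ) · (1 + √{sin(φ+δ)sin(φ−β) / (sin(α−δ)sin(α+β))})²].
With α = 80.3°, φ = 39.0°, δ = 14.8°, β = 27.2°: K_a = 0.4171.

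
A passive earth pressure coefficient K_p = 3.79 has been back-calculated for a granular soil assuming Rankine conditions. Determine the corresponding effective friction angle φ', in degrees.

K_p = (1+sin φ)/(1−sin φ) ⇒ sin φ = (K_p − 1)/(K_p + 1) = 0.5825.
φ = arcsin(0.5825) = 35.62°.

35.6°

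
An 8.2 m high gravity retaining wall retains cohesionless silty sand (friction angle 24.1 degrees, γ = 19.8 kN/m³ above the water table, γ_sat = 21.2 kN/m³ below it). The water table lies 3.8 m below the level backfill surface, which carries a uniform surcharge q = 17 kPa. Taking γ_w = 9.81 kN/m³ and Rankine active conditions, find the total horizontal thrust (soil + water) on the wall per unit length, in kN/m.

K_a = tan²(45° − φ/2) = 0.4201.
γ' = 21.2 − 9.81 = 11.39 kN/m³. h₂ = H − d_w = 4.4 m.
σ'_h: at surface K_a·q = 7.142; at WT K_a(q+γd_w) = 38.75; at base K_a(q+γd_w+γ'h₂) = 59.81 kPa.
P₁ = ½(7.142+38.75)×3.8 = 87.20; P₂ = ½(38.75+59.81)×4.4 = 216.8; P_w = ½γ_w h₂² = 94.96.
Total = 87.20+216.8+94.96 = 399.0 kN/m.

399 kN/m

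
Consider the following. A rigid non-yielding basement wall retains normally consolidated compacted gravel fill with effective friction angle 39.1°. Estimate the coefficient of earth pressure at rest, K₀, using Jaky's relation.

K₀ = 1 − sin φ' = 1 − sin 39.1° = 0.3693.

0.369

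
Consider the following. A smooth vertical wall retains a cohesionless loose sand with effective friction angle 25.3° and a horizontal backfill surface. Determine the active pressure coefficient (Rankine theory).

K_a = tan²(45° − φ/2) = tan²(32.35°) = 0.4012.

0.401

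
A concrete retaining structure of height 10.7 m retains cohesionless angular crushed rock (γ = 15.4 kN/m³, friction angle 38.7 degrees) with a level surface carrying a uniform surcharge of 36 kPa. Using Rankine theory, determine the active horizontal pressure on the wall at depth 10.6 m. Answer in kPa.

45.9 kPa

K_a = (1 − sin φ)/(1 + sin φ) = 0.2306.
σ_v = γz + q = 15.4 × 10.6 + 36 = 199.2 kPa.
σ_h = K_a σ_v = 0.2306 × 199.2 = 45.94 kPa.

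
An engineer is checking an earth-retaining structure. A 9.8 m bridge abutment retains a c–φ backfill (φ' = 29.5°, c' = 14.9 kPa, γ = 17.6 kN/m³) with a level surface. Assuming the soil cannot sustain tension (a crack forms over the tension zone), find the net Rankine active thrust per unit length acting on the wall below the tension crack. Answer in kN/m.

K_a = 0.3401; √K_a = 0.5832.
Tension-crack depth z_c = 2c/(γ√K_a) = 2×14.9/(17.6×0.5832) = 2.903 m.
σ_a at base = K_a γ H − 2c√K_a = 0.3401×17.6×9.8 − 2×14.9×0.5832 = 41.28 kPa.
P_a = ½ × 41.28 × (H − z_c) = 0.5×41.28×6.897 = 142.4 kN/m.

142 kN/m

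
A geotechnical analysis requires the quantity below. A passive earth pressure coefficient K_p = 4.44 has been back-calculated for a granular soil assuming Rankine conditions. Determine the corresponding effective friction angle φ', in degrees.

39.2°

K_p = (1+sin φ)/(1−sin φ) ⇒ sin φ = (K_p − 1)/(K_p + 1) = 0.6324.
φ = arcsin(0.6324) = 39.22°.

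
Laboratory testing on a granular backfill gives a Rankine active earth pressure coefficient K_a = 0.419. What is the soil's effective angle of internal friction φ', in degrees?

K_a = tan²(45° − φ/2) ⇒ 45° − φ/2 = arctan(√0.419) = 32.92°.
φ = 2(45° − 32.92°) = 24.17°.

24.2°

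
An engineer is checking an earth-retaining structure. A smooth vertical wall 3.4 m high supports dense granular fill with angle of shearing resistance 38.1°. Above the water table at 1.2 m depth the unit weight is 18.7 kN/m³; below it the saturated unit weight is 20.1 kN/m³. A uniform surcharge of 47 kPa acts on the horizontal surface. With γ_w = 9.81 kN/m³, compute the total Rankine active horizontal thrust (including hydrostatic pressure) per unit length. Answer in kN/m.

K_a = tan²(45° − φ/2) = 0.2368.
γ' = 20.1 − 9.81 = 10.29 kN/m³. h₂ = H − d_w = 2.2 m.
σ'_h: at surface K_a·q = 11.13; at WT K_a(q+γd_w) = 16.45; at base K_a(q+γd_w+γ'h₂) = 21.81 kPa.
P₁ = ½(11.13+16.45)×1.2 = 16.55; P₂ = ½(16.45+21.81)×2.2 = 42.08; P_w = ½γ_w h₂² = 23.74.
Total = 16.55+42.08+23.74 = 82.36 kN/m.

82.4 kN/m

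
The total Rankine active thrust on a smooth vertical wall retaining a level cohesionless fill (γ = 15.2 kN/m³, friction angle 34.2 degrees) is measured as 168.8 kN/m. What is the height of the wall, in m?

8.90 m

K_a = 0.2803. P_a = ½ K_a γ H² ⇒ H = √(2P_a/(K_a γ)).
H = √(2×168.8/(0.2803×15.2)) = 8.901 m.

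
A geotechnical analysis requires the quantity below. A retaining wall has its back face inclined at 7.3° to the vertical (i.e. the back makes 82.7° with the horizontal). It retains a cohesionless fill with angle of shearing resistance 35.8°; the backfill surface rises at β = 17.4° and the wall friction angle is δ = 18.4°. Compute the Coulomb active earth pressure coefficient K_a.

0.369

K_a = sin²(α+φ) / [sin²α · sin(α−δ) · (1 + √{sin(φ+δ)sin(φ−β) / (sin(α−δ)sin(α+β))})²].
With α = 82.7°, φ = 35.8°, δ = 18.4°, β = 17.4°: K_a = 0.3687.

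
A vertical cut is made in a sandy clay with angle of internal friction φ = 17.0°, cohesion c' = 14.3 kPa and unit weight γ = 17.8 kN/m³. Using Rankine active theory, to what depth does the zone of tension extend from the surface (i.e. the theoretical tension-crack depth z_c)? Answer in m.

2.17 m

K_a = tan²(45° − 17.0°/2) = 0.5475; √K_a = 0.7400.
The active pressure is zero where K_a γ z = 2c√K_a, so z_c = 2c/(γ√K_a) = 2×14.3/(17.8×0.7400) = 2.171 m.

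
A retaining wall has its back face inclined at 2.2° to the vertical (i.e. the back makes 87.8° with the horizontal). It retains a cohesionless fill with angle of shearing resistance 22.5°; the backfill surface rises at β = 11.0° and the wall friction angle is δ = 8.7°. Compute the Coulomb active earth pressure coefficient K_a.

0.510

K_a = sin²(α+φ) / [sin²α · sin(α−δ) · (1 + √{sin(φ+δ)sin(φ−β) / (sin(α−δ)sin(α+β))})²].
With α = 87.8°, φ = 22.5°, δ = 8.7°, β = 11.0°: K_a = 0.5100.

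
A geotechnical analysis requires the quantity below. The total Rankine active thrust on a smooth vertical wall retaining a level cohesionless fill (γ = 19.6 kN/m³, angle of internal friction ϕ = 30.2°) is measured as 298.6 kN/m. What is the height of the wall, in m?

K_a = 0.3307. P_a = ½ K_a γ H² ⇒ H = √(2P_a/(K_a γ)).
H = √(2×298.6/(0.3307×19.6)) = 9.599 m.

9.60 m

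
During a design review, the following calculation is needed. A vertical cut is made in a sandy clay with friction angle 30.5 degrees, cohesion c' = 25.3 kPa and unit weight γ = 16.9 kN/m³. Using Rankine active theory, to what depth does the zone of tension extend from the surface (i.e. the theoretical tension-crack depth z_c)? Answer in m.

5.24 m

K_a = tan²(45° − 30.5°/2) = 0.3267; √K_a = 0.5715.
The active pressure is zero where K_a γ z = 2c√K_a, so z_c = 2c/(γ√K_a) = 2×25.3/(16.9×0.5715) = 5.239 m.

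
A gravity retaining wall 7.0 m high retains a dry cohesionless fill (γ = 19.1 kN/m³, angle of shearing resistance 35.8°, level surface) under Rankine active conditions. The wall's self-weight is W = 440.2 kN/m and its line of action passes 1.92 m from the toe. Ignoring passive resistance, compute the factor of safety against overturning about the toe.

K_a = tan²(45° − 35.8°/2) = 0.2619.
P_a = ½K_aγH² = 0.5×0.2619×19.1×7.0² = 122.5 kN/m, acting at H/3 = 2.333 m above the base.
Overturning moment M_o = P_a × H/3 = 122.5 × 2.333 = 285.9.
Resisting moment M_r = W × 1.92 = 440.2 × 1.92 = 845.2.
FS_overturning = M_r/M_o = 845.2/285.9 = 2.956.

2.96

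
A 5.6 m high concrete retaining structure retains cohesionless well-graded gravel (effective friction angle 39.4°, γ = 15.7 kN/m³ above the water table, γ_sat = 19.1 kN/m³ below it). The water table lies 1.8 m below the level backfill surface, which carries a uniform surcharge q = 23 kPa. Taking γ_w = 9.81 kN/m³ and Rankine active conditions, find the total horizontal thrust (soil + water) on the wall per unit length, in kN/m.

K_a = tan²(45° − φ/2) = 0.2234.
γ' = 19.1 − 9.81 = 9.290 kN/m³. h₂ = H − d_w = 3.8 m.
σ'_h: at surface K_a·q = 5.139; at WT K_a(q+γd_w) = 11.45; at base K_a(q+γd_w+γ'h₂) = 19.34 kPa.
P₁ = ½(5.139+11.45)×1.8 = 14.93; P₂ = ½(11.45+19.34)×3.8 = 58.51; P_w = ½γ_w h₂² = 70.83.
Total = 14.93+58.51+70.83 = 144.3 kN/m.

144 kN/m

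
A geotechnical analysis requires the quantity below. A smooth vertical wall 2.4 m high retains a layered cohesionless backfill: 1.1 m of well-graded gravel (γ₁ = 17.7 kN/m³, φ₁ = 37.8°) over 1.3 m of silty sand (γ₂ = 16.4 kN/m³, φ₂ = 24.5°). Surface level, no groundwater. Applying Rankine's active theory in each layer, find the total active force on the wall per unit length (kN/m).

18.8 kN/m

K_a1 = tan²(45°−37.8°/2) = 0.2400; K_a2 = tan²(45°−24.5°/2) = 0.4137.
Layer 1: σ at base = K_a1 γ₁ h₁ = 4.673 kPa; P₁ = ½×4.673×1.1 = 2.570.
Layer 2: σ_v at top = γ₁h₁ = 19.47; σ_h top = K_a2×19.47 = 8.055; σ_h base = K_a2×(19.47+16.4×1.3) = 16.88.
P₂ = ½(8.055+16.88)×1.3 = 16.21. Total P_a = 2.570+16.21 = 18.78 kN/m.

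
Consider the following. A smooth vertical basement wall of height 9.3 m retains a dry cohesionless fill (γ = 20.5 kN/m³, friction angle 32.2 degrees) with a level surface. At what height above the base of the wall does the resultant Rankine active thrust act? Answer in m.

K_a = 0.3047.
The pressure distribution is triangular, so the resultant acts at H/3 above the base = 9.3/3 = 3.100 m.

3.10 m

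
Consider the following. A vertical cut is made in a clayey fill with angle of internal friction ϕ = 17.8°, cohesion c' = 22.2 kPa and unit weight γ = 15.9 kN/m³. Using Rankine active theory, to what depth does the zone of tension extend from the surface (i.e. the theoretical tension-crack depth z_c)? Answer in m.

3.83 m

K_a = tan²(45° − 17.8°/2) = 0.5318; √K_a = 0.7292.
The active pressure is zero where K_a γ z = 2c√K_a, so z_c = 2c/(γ√K_a) = 2×22.2/(15.9×0.7292) = 3.829 m.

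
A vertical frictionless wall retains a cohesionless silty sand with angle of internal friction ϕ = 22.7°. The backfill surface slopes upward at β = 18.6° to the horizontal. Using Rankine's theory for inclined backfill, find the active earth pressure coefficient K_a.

0.594

K_a = cos β · (cos β − √(cos²β − cos²φ)) / (cos β + √(cos²β − cos²φ)).
cos β = 0.9478, cos φ = 0.9225, √(cos²β − cos²φ) = 0.2172.
K_a = 0.9478 × (0.9478 − 0.2172)/(0.9478 + 0.2172) = 0.5943.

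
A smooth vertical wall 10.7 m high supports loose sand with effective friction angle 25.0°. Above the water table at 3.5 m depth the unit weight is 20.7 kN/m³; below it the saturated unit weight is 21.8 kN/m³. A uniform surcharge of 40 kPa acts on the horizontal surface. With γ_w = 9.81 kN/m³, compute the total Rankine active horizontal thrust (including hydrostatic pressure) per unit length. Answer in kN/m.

K_a = tan²(45° − φ/2) = 0.4059.
γ' = 21.8 − 9.81 = 11.99 kN/m³. h₂ = H − d_w = 7.2 m.
σ'_h: at surface K_a·q = 16.23; at WT K_a(q+γd_w) = 45.64; at base K_a(q+γd_w+γ'h₂) = 80.68 kPa.
P₁ = ½(16.23+45.64)×3.5 = 108.3; P₂ = ½(45.64+80.68)×7.2 = 454.7; P_w = ½γ_w h₂² = 254.3.
Total = 108.3+454.7+254.3 = 817.3 kN/m.

817 kN/m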